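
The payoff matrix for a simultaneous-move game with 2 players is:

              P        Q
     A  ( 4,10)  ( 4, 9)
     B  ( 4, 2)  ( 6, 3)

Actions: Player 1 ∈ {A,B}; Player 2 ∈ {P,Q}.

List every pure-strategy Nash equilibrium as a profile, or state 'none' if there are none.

NE set: (A,P), (B,Q)

(A,P): NE
(A,Q): not NE [P1→B gives 6>4; P2→P gives 10>9]
(B,P): not NE [P2→Q gives 3>2]
(B,Q): NE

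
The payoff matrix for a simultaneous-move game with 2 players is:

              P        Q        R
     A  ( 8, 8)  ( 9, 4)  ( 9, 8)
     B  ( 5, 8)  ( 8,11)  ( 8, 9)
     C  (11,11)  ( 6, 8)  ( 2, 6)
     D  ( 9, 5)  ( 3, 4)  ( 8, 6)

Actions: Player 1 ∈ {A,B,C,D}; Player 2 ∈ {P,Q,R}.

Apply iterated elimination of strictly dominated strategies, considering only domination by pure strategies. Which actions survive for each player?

IESDS → P1:{A,C,D} P2:{P,R}

P1 drop B (A beats it: P:8>5 Q:9>8 R:9>8)
P2 drop Q (P beats it: A:8>4 C:11>8 D:5>4)
P1→{A,C,D} P2→{P,R}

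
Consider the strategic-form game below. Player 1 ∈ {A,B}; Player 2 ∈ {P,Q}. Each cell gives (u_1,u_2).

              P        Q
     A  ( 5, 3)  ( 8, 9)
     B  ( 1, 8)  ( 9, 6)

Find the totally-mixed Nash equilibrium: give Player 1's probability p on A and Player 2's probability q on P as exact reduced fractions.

P1 indiff ⇒ q·5+(1-q)·8 = q·1+(1-q)·9 ⇒ q(4) = (1-q)(1) ⇒ q = 1/5
P2 indiff ⇒ p·3+(1-p)·8 = p·9+(1-p)·6 ⇒ p(-6) = (1-p)(-2) ⇒ p = 1/4

p=1/4, q=1/5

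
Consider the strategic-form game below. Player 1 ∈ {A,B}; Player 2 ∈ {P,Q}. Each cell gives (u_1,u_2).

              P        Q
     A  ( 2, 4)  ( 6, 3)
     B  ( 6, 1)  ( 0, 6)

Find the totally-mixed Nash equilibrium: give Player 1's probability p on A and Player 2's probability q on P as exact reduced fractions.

P1 indiff ⇒ q·2+(1-q)·6 = q·6+(1-q)·0 ⇒ q(-4) = (1-q)(-6) ⇒ q = 3/5
P2 indiff ⇒ p·4+(1-p)·1 = p·3+(1-p)·6 ⇒ p(1) = (1-p)(5) ⇒ p = 5/6

p=5/6, q=3/5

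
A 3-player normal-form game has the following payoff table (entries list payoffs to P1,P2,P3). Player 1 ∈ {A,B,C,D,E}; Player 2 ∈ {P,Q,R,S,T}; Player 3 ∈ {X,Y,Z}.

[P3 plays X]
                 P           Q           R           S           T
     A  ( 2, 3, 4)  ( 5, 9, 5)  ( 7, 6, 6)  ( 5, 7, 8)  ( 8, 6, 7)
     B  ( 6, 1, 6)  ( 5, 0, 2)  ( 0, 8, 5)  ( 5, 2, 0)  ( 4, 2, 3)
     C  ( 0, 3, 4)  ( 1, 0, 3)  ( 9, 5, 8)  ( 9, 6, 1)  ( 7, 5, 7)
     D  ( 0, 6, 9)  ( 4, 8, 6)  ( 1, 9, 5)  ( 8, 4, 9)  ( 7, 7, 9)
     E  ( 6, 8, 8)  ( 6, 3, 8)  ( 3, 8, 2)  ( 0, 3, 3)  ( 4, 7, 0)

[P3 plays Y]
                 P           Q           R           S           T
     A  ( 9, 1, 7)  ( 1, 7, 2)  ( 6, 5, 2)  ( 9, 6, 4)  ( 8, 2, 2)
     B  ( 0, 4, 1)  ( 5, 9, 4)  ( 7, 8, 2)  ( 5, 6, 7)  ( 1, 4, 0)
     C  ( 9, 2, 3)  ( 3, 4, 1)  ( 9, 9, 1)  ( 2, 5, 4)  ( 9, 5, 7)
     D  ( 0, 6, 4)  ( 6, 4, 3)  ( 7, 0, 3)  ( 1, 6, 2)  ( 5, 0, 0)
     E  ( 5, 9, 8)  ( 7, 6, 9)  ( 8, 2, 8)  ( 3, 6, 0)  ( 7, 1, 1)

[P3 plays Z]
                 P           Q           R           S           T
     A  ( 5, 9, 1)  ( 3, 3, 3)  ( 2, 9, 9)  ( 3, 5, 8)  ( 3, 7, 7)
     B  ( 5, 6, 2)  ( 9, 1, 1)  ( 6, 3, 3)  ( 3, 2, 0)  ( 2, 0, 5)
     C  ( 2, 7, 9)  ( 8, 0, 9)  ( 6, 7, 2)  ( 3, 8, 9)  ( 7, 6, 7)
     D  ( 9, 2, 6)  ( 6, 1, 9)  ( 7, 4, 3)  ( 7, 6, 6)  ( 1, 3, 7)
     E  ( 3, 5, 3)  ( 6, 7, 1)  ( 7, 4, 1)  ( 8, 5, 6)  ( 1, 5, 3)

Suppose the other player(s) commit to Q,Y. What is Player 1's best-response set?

P1 best: {E}

u_1(A vs Q,Y) = 1
u_1(B vs Q,Y) = 5
u_1(C vs Q,Y) = 3
u_1(D vs Q,Y) = 6
u_1(E vs Q,Y) = 7
max payoff 7 at {E}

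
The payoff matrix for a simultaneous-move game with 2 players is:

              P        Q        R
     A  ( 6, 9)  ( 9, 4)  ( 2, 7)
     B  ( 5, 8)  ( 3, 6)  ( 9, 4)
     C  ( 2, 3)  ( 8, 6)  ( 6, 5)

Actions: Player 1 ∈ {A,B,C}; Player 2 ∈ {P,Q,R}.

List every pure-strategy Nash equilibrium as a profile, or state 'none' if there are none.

PSNE = {(A,P)}

(A,P): NE
(A,Q): not NE [P2→P gives 9>4]
(A,R): not NE [P1→B gives 9>2; P2→P gives 9>7]
(B,P): not NE [P1→A gives 6>5]
(B,Q): not NE [P1→A gives 9>3; P2→P gives 8>6]
(B,R): not NE [P2→P gives 8>4]
(C,P): not NE [P1→A gives 6>2; P2→Q gives 6>3]
(C,Q): not NE [P1→A gives 9>8]
(C,R): not NE [P1→B gives 9>6; P2→Q gives 6>5]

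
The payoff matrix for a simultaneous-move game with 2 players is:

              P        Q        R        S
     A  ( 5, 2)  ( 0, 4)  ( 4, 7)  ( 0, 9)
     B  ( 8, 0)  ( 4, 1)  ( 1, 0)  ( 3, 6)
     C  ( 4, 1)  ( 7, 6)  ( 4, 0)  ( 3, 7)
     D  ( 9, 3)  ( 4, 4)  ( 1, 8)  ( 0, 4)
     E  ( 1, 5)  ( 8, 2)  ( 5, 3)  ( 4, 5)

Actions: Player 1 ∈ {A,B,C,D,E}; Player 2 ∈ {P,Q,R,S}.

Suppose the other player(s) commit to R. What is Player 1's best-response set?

u_1(A vs R) = 4
u_1(B vs R) = 1
u_1(C vs R) = 4
u_1(D vs R) = 1
u_1(E vs R) = 5
max payoff 5 at {E}

argmax u_1 = {E}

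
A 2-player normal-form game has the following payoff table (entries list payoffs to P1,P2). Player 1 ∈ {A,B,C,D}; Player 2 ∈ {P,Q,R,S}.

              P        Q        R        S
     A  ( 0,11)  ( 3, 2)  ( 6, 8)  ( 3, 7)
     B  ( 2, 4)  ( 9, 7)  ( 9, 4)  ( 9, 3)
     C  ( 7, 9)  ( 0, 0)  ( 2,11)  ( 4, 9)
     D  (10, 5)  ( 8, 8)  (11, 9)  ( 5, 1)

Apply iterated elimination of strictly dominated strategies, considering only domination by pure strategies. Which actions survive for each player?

P1 drop A (B beats it: P:2>0 Q:9>3 R:9>6 S:9>3)
P1 drop C (D beats it: P:10>7 Q:8>0 R:11>2 S:5>4)
P2 drop P (Q beats it: B:7>4 D:8>5)
P2 drop S (Q beats it: B:7>3 D:8>1)
P1→{B,D} P2→{Q,R}

Remaining: P1:{B,D} P2:{Q,R}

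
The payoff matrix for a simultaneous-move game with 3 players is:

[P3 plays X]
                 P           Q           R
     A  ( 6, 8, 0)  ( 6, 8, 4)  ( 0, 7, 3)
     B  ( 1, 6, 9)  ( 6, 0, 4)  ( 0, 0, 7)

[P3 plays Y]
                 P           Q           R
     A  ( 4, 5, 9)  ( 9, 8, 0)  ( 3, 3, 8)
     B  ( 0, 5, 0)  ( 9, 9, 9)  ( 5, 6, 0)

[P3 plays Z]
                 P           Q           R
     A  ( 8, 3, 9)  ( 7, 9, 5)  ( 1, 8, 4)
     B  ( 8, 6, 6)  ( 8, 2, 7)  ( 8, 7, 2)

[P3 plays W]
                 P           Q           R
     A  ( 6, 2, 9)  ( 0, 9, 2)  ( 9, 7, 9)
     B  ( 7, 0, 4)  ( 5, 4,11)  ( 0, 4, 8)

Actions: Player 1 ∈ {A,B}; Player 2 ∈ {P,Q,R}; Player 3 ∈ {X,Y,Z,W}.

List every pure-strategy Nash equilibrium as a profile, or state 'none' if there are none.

PSNE = {(B,Q,W)}

(A,P,X): not NE [P3→W gives 9>0]
(A,P,Y): not NE [P2→Q gives 8>5]
(A,P,Z): not NE [P2→Q gives 9>3]
(A,P,W): not NE [P1→B gives 7>6; P2→Q gives 9>2]
(A,Q,X): not NE [P3→Z gives 5>4]
(A,Q,Y): not NE [P3→Z gives 5>0]
(A,Q,Z): not NE [P1→B gives 8>7]
(A,Q,W): not NE [P1→B gives 5>0; P3→Z gives 5>2]
(A,R,X): not NE [P2→Q gives 8>7; P3→W gives 9>3]
(A,R,Y): not NE [P1→B gives 5>3; P2→Q gives 8>3; P3→W gives 9>8]
(A,R,Z): not NE [P1→B gives 8>1; P2→Q gives 9>8; P3→W gives 9>4]
(A,R,W): not NE [P2→Q gives 9>7]
(B,P,X): not NE [P1→A gives 6>1]
(B,P,Y): not NE [P1→A gives 4>0; P2→Q gives 9>5; P3→X gives 9>0]
(B,P,Z): not NE [P2→R gives 7>6; P3→X gives 9>6]
(B,P,W): not NE [P2→R gives 4>0; P3→X gives 9>4]
(B,Q,X): not NE [P2→P gives 6>0; P3→W gives 11>4]
(B,Q,Y): not NE [P3→W gives 11>9]
(B,Q,Z): not NE [P2→R gives 7>2; P3→W gives 11>7]
(B,Q,W): NE
(B,R,X): not NE [P2→P gives 6>0; P3→W gives 8>7]
(B,R,Y): not NE [P2→Q gives 9>6; P3→W gives 8>0]
(B,R,Z): not NE [P3→W gives 8>2]
(B,R,W): not NE [P1→A gives 9>0]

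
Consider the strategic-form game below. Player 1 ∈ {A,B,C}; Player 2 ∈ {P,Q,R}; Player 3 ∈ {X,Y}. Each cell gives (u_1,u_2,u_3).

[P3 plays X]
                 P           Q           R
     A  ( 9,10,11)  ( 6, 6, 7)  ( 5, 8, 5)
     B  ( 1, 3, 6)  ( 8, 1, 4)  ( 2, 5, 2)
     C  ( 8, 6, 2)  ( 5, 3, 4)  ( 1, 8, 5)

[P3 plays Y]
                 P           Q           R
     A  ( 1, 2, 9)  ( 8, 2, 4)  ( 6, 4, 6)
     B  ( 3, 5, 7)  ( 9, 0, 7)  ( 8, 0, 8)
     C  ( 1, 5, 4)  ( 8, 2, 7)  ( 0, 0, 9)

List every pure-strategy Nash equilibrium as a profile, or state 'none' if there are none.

(A,P,X): NE
(A,P,Y): not NE [P1→B gives 3>1; P2→R gives 4>2; P3→X gives 11>9]
(A,Q,X): not NE [P1→B gives 8>6; P2→P gives 10>6]
(A,Q,Y): not NE [P1→B gives 9>8; P2→R gives 4>2; P3→X gives 7>4]
(A,R,X): not NE [P2→P gives 10>8; P3→Y gives 6>5]
(A,R,Y): not NE [P1→B gives 8>6]
(B,P,X): not NE [P1→A gives 9>1; P2→R gives 5>3; P3→Y gives 7>6]
(B,P,Y): NE
(B,Q,X): not NE [P2→R gives 5>1; P3→Y gives 7>4]
(B,Q,Y): not NE [P2→P gives 5>0]
(B,R,X): not NE [P1→A gives 5>2; P3→Y gives 8>2]
(B,R,Y): not NE [P2→P gives 5>0]
(C,P,X): not NE [P1→A gives 9>8; P2→R gives 8>6; P3→Y gives 4>2]
(C,P,Y): not NE [P1→B gives 3>1]
(C,Q,X): not NE [P1→B gives 8>5; P2→R gives 8>3; P3→Y gives 7>4]
(C,Q,Y): not NE [P1→B gives 9>8; P2→P gives 5>2]
(C,R,X): not NE [P1→A gives 5>1; P3→Y gives 9>5]
(C,R,Y): not NE [P1→B gives 8>0; P2→P gives 5>0]

Nash profiles: (A,P,X), (B,P,Y)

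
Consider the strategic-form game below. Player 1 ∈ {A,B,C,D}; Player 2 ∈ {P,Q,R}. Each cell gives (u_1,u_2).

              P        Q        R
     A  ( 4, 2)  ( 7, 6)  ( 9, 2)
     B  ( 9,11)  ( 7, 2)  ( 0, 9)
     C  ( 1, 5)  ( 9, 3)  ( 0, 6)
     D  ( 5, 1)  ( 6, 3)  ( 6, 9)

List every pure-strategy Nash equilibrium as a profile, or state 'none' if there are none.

(A,P): not NE [P1→B gives 9>4; P2→Q gives 6>2]
(A,Q): not NE [P1→C gives 9>7]
(A,R): not NE [P2→Q gives 6>2]
(B,P): NE
(B,Q): not NE [P1→C gives 9>7; P2→P gives 11>2]
(B,R): not NE [P1→A gives 9>0; P2→P gives 11>9]
(C,P): not NE [P1→B gives 9>1; P2→R gives 6>5]
(C,Q): not NE [P2→R gives 6>3]
(C,R): not NE [P1→A gives 9>0]
(D,P): not NE [P1→B gives 9>5; P2→R gives 9>1]
(D,Q): not NE [P1→C gives 9>6; P2→R gives 9>3]
(D,R): not NE [P1→A gives 9>6]

PSNE = {(B,P)}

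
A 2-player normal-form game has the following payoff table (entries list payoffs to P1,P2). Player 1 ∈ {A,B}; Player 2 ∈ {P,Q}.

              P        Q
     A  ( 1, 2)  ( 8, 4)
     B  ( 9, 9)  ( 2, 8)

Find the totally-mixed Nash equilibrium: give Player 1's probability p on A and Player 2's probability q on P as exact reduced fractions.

p=1/3, q=3/7

P1 indiff ⇒ q·1+(1-q)·8 = q·9+(1-q)·2 ⇒ q(-8) = (1-q)(-6) ⇒ q = 3/7
P2 indiff ⇒ p·2+(1-p)·9 = p·4+(1-p)·8 ⇒ p(-2) = (1-p)(-1) ⇒ p = 1/3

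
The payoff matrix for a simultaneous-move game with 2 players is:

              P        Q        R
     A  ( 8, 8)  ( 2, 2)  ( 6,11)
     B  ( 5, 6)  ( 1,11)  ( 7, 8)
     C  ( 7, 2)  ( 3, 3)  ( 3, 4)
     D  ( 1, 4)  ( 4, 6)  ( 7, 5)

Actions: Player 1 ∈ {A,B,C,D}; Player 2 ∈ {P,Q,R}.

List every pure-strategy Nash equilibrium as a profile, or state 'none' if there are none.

(A,P): not NE [P2→R gives 11>8]
(A,Q): not NE [P1→D gives 4>2; P2→R gives 11>2]
(A,R): not NE [P1→D gives 7>6]
(B,P): not NE [P1→A gives 8>5; P2→Q gives 11>6]
(B,Q): not NE [P1→D gives 4>1]
(B,R): not NE [P2→Q gives 11>8]
(C,P): not NE [P1→A gives 8>7; P2→R gives 4>2]
(C,Q): not NE [P1→D gives 4>3; P2→R gives 4>3]
(C,R): not NE [P1→D gives 7>3]
(D,P): not NE [P1→A gives 8>1; P2→Q gives 6>4]
(D,Q): NE
(D,R): not NE [P2→Q gives 6>5]

Nash profiles: (D,Q)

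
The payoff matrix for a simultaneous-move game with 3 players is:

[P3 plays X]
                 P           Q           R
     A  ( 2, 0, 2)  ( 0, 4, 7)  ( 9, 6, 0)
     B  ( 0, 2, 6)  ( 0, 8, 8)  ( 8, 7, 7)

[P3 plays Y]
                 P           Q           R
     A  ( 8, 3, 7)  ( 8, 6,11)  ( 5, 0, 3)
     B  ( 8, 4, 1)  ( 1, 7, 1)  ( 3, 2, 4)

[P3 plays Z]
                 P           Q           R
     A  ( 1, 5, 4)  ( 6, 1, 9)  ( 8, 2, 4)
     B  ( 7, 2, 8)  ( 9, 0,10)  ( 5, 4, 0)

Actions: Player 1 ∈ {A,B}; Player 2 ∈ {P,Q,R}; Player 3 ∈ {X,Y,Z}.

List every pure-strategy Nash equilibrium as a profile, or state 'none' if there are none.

PSNE = {(A,Q,Y)}

(A,P,X): not NE [P2→R gives 6>0; P3→Y gives 7>2]
(A,P,Y): not NE [P2→Q gives 6>3]
(A,P,Z): not NE [P1→B gives 7>1; P3→Y gives 7>4]
(A,Q,X): not NE [P2→R gives 6>4; P3→Y gives 11>7]
(A,Q,Y): NE
(A,Q,Z): not NE [P1→B gives 9>6; P2→P gives 5>1; P3→Y gives 11>9]
(A,R,X): not NE [P3→Z gives 4>0]
(A,R,Y): not NE [P2→Q gives 6>0; P3→Z gives 4>3]
(A,R,Z): not NE [P2→P gives 5>2]
(B,P,X): not NE [P1→A gives 2>0; P2→Q gives 8>2; P3→Z gives 8>6]
(B,P,Y): not NE [P2→Q gives 7>4; P3→Z gives 8>1]
(B,P,Z): not NE [P2→R gives 4>2]
(B,Q,X): not NE [P3→Z gives 10>8]
(B,Q,Y): not NE [P1→A gives 8>1; P3→Z gives 10>1]
(B,Q,Z): not NE [P2→R gives 4>0]
(B,R,X): not NE [P1→A gives 9>8; P2→Q gives 8>7]
(B,R,Y): not NE [P1→A gives 5>3; P2→Q gives 7>2; P3→X gives 7>4]
(B,R,Z): not NE [P1→A gives 8>5; P3→X gives 7>0]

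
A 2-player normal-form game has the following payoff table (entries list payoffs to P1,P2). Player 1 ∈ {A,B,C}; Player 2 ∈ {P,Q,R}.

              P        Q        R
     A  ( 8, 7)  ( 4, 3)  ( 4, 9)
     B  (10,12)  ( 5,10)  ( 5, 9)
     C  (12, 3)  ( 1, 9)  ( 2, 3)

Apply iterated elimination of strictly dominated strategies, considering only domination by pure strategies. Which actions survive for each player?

Survivors P1:{B,C} P2:{P,Q}

P1 drop A (B beats it: P:10>8 Q:5>4 R:5>4)
P2 drop R (Q beats it: B:10>9 C:9>3)
P1→{B,C} P2→{P,Q}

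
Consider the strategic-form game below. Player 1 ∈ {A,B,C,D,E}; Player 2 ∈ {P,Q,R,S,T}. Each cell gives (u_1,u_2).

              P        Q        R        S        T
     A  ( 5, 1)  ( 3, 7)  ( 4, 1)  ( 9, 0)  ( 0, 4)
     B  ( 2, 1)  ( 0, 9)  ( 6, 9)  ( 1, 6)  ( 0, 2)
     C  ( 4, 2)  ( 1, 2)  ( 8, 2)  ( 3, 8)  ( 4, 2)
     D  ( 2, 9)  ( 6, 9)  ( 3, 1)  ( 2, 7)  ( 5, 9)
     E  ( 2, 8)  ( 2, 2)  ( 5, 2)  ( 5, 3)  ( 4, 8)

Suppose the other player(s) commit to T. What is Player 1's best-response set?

u_1(A vs T) = 0
u_1(B vs T) = 0
u_1(C vs T) = 4
u_1(D vs T) = 5
u_1(E vs T) = 4
max payoff 5 at {D}

BR_1 = {D}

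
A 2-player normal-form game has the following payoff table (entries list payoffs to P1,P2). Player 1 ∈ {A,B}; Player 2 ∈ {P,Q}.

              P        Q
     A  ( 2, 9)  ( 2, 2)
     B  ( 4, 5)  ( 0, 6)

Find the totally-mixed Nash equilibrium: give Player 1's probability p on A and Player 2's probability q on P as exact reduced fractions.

P1 indiff ⇒ q·2+(1-q)·2 = q·4+(1-q)·0 ⇒ q(-2) = (1-q)(-2) ⇒ q = 1/2
P2 indiff ⇒ p·9+(1-p)·5 = p·2+(1-p)·6 ⇒ p(7) = (1-p)(1) ⇒ p = 1/8

p=1/8, q=1/2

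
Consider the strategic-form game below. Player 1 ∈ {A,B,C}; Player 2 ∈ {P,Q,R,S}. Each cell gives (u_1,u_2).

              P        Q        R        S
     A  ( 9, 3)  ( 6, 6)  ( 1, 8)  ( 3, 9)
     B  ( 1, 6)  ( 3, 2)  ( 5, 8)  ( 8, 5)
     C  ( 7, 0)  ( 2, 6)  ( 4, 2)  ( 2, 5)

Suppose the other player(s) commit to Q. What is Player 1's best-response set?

BR_1 = {A}

u_1(A vs Q) = 6
u_1(B vs Q) = 3
u_1(C vs Q) = 2
max payoff 6 at {A}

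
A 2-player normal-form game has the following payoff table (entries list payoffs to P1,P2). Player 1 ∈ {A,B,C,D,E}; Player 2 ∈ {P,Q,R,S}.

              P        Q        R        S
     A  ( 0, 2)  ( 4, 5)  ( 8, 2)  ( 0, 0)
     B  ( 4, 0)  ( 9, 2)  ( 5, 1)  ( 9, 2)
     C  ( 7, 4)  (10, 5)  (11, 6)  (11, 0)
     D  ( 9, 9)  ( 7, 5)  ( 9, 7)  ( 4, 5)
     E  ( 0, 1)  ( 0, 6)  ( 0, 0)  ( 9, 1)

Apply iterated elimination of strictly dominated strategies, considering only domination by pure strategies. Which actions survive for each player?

P1 drop A (C beats it: P:7>0 Q:10>4 R:11>8 S:11>0)
P1 drop B (C beats it: P:7>4 Q:10>9 R:11>5 S:11>9)
P1 drop E (C beats it: P:7>0 Q:10>0 R:11>0 S:11>9)
P2 drop Q (R beats it: C:6>5 D:7>5)
P2 drop S (P beats it: C:4>0 D:9>5)
P1→{C,D} P2→{P,R}

IESDS → P1:{C,D} P2:{P,R}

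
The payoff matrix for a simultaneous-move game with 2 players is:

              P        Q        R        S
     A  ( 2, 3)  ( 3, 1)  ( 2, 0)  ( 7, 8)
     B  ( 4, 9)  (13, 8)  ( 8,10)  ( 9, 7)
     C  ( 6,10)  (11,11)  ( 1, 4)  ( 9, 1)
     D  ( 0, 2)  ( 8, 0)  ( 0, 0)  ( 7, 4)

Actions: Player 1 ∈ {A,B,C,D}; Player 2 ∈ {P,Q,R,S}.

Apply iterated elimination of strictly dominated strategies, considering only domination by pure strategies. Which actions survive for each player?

P1 drop A (B beats it: P:4>2 Q:13>3 R:8>2 S:9>7)
P1 drop D (B beats it: P:4>0 Q:13>8 R:8>0 S:9>7)
P2 drop S (P beats it: B:9>7 C:10>1)
P1→{B,C} P2→{P,Q,R}

Survivors P1:{B,C} P2:{P,Q,R}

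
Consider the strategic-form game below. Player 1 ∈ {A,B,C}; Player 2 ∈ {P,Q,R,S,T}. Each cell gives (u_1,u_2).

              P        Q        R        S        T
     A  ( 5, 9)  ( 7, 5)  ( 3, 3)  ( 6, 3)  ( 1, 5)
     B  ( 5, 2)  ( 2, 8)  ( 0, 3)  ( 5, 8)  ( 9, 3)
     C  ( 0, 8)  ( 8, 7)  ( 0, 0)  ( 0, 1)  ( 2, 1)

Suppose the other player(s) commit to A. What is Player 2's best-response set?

u_2(P vs A) = 9
u_2(Q vs A) = 5
u_2(R vs A) = 3
u_2(S vs A) = 3
u_2(T vs A) = 5
max payoff 9 at {P}

P2 best: {P}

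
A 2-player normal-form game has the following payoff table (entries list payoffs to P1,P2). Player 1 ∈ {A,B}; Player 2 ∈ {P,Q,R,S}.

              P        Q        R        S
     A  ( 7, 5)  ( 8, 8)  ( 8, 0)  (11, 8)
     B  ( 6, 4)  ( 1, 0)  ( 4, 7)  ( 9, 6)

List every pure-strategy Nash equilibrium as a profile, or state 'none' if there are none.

Nash profiles: (A,Q), (A,S)

(A,P): not NE [P2→S gives 8>5]
(A,Q): NE
(A,R): not NE [P2→S gives 8>0]
(A,S): NE
(B,P): not NE [P1→A gives 7>6; P2→R gives 7>4]
(B,Q): not NE [P1→A gives 8>1; P2→R gives 7>0]
(B,R): not NE [P1→A gives 8>4]
(B,S): not NE [P1→A gives 11>9; P2→R gives 7>6]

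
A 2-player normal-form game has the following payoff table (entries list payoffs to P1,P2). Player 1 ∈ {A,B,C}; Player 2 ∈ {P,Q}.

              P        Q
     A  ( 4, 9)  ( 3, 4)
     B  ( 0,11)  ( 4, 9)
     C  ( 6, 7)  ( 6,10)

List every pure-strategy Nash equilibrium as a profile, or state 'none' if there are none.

NE set: (C,Q)

(A,P): not NE [P1→C gives 6>4]
(A,Q): not NE [P1→C gives 6>3; P2→P gives 9>4]
(B,P): not NE [P1→C gives 6>0]
(B,Q): not NE [P1→C gives 6>4; P2→P gives 11>9]
(C,P): not NE [P2→Q gives 10>7]
(C,Q): NE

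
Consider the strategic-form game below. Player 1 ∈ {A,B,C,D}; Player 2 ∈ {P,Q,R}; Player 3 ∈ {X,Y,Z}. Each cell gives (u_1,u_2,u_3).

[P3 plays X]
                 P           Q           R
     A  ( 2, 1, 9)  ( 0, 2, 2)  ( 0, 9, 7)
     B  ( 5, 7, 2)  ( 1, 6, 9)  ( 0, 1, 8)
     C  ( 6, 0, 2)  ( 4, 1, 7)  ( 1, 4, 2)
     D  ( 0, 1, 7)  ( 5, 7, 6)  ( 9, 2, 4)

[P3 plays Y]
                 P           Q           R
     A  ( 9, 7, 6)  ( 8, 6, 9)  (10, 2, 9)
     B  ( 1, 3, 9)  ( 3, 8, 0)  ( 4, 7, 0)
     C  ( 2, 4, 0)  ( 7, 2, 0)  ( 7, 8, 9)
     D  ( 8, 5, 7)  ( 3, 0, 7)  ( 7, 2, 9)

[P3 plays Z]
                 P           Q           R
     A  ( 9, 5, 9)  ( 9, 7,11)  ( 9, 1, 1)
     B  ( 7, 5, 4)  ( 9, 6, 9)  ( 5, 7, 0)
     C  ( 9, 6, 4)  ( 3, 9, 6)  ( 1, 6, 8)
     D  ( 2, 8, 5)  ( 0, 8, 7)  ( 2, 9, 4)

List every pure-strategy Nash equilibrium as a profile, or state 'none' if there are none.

(A,P,X): not NE [P1→C gives 6>2; P2→R gives 9>1]
(A,P,Y): not NE [P3→Z gives 9>6]
(A,P,Z): not NE [P2→Q gives 7>5]
(A,Q,X): not NE [P1→D gives 5>0; P2→R gives 9>2; P3→Z gives 11>2]
(A,Q,Y): not NE [P2→P gives 7>6; P3→Z gives 11>9]
(A,Q,Z): NE
(A,R,X): not NE [P1→D gives 9>0; P3→Y gives 9>7]
(A,R,Y): not NE [P2→P gives 7>2]
(A,R,Z): not NE [P2→Q gives 7>1; P3→Y gives 9>1]
(B,P,X): not NE [P1→C gives 6>5; P3→Y gives 9>2]
(B,P,Y): not NE [P1→A gives 9>1; P2→Q gives 8>3]
(B,P,Z): not NE [P1→C gives 9>7; P2→R gives 7>5; P3→Y gives 9>4]
(B,Q,X): not NE [P1→D gives 5>1; P2→P gives 7>6]
(B,Q,Y): not NE [P1→A gives 8>3; P3→Z gives 9>0]
(B,Q,Z): not NE [P2→R gives 7>6]
(B,R,X): not NE [P1→D gives 9>0; P2→P gives 7>1]
(B,R,Y): not NE [P1→A gives 10>4; P2→Q gives 8>7; P3→X gives 8>0]
(B,R,Z): not NE [P1→A gives 9>5; P3→X gives 8>0]
(C,P,X): not NE [P2→R gives 4>0; P3→Z gives 4>2]
(C,P,Y): not NE [P1→A gives 9>2; P2→R gives 8>4; P3→Z gives 4>0]
(C,P,Z): not NE [P2→Q gives 9>6]
(C,Q,X): not NE [P1→D gives 5>4; P2→R gives 4>1]
(C,Q,Y): not NE [P1→A gives 8>7; P2→R gives 8>2; P3→X gives 7>0]
(C,Q,Z): not NE [P1→B gives 9>3; P3→X gives 7>6]
(C,R,X): not NE [P1→D gives 9>1; P3→Y gives 9>2]
(C,R,Y): not NE [P1→A gives 10>7]
(C,R,Z): not NE [P1→A gives 9>1; P2→Q gives 9>6; P3→Y gives 9>8]
(D,P,X): not NE [P1→C gives 6>0; P2→Q gives 7>1]
(D,P,Y): not NE [P1→A gives 9>8]
(D,P,Z): not NE [P1→C gives 9>2; P2→R gives 9>8; P3→Y gives 7>5]
(D,Q,X): not NE [P3→Z gives 7>6]
(D,Q,Y): not NE [P1→A gives 8>3; P2→P gives 5>0]
(D,Q,Z): not NE [P1→B gives 9>0; P2→R gives 9>8]
(D,R,X): not NE [P2→Q gives 7>2; P3→Y gives 9>4]
(D,R,Y): not NE [P1→A gives 10>7; P2→P gives 5>2]
(D,R,Z): not NE [P1→A gives 9>2; P3→Y gives 9>4]

PSNE = {(A,Q,Z)}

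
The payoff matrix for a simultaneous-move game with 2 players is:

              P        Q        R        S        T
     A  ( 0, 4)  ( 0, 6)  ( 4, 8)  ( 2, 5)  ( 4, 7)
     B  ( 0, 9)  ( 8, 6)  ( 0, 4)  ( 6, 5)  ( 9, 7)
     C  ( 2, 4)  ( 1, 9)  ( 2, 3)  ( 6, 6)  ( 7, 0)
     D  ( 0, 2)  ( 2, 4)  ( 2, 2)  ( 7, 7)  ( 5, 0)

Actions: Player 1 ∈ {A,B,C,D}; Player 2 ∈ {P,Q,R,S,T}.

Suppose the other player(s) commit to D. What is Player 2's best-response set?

P2 best: {S}

u_2(P vs D) = 2
u_2(Q vs D) = 4
u_2(R vs D) = 2
u_2(S vs D) = 7
u_2(T vs D) = 0
max payoff 7 at {S}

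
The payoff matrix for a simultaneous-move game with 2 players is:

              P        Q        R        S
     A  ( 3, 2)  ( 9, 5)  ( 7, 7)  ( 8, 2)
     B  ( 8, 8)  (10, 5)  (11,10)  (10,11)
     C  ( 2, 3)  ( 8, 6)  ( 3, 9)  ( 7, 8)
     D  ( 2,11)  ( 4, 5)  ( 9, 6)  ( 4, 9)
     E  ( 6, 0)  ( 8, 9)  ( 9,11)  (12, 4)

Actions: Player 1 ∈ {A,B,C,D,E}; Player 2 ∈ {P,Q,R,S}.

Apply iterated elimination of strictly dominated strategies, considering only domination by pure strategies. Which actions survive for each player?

Remaining: P1:{B,E} P2:{R,S}

P1 drop A (B beats it: P:8>3 Q:10>9 R:11>7 S:10>8)
P1 drop C (B beats it: P:8>2 Q:10>8 R:11>3 S:10>7)
P1 drop D (B beats it: P:8>2 Q:10>4 R:11>9 S:10>4)
P2 drop P (R beats it: B:10>8 E:11>0)
P2 drop Q (R beats it: B:10>5 E:11>9)
P1→{B,E} P2→{R,S}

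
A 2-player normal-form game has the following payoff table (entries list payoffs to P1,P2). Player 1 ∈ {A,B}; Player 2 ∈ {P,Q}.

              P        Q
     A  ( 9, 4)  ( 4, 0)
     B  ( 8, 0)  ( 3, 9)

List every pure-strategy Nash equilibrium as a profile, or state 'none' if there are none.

PSNE = {(A,P)}

(A,P): NE
(A,Q): not NE [P2→P gives 4>0]
(B,P): not NE [P1→A gives 9>8; P2→Q gives 9>0]
(B,Q): not NE [P1→A gives 4>3]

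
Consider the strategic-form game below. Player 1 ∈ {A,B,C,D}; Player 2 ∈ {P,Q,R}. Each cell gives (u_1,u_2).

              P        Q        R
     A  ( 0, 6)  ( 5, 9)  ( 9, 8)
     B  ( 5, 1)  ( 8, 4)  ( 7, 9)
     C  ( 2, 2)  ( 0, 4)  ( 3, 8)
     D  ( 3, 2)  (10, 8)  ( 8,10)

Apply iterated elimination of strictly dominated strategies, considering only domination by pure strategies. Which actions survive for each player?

Survivors P1:{A,D} P2:{Q,R}

P1 drop C (B beats it: P:5>2 Q:8>0 R:7>3)
P2 drop P (Q beats it: A:9>6 B:4>1 D:8>2)
P1 drop B (D beats it: Q:10>8 R:8>7)
P1→{A,D} P2→{Q,R}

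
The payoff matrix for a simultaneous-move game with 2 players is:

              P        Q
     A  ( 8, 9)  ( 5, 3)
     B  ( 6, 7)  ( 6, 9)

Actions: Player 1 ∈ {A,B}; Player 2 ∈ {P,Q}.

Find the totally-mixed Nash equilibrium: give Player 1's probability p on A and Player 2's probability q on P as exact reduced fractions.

P1 indiff ⇒ q·8+(1-q)·5 = q·6+(1-q)·6 ⇒ q(2) = (1-q)(1) ⇒ q = 1/3
P2 indiff ⇒ p·9+(1-p)·7 = p·3+(1-p)·9 ⇒ p(6) = (1-p)(2) ⇒ p = 1/4

(p,q) = (1/4, 1/3)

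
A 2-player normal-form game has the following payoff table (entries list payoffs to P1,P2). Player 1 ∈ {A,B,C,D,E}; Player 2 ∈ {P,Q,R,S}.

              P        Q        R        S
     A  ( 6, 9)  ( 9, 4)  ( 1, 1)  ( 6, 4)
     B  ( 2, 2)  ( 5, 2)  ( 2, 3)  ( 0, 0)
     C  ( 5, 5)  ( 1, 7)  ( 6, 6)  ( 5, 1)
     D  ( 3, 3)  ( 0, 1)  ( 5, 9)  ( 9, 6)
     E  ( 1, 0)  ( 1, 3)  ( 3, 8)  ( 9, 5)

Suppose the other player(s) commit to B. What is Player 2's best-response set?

BR_2 = {R}

u_2(P vs B) = 2
u_2(Q vs B) = 2
u_2(R vs B) = 3
u_2(S vs B) = 0
max payoff 3 at {R}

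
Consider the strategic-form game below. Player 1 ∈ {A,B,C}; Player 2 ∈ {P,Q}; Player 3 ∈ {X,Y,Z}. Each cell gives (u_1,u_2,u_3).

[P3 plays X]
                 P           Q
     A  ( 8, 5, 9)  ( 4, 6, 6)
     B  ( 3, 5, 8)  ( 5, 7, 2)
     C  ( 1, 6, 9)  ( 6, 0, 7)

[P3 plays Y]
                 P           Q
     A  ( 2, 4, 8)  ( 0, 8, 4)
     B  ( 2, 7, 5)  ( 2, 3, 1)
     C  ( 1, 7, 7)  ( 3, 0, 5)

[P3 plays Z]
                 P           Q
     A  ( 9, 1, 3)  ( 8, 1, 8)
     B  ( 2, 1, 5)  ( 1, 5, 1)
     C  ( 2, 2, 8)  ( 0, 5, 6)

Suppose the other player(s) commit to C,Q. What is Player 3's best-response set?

BR_3 = {X}

u_3(X vs C,Q) = 7
u_3(Y vs C,Q) = 5
u_3(Z vs C,Q) = 6
max payoff 7 at {X}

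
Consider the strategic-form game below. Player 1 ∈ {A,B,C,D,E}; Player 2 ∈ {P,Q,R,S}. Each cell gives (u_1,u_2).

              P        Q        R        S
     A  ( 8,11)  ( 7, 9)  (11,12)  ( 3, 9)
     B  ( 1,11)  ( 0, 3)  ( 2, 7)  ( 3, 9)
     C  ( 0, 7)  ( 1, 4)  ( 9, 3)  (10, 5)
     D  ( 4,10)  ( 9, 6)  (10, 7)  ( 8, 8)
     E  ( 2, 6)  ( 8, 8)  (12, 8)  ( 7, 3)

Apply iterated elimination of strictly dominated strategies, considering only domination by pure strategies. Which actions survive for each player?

IESDS → P1:{A,D,E} P2:{P,Q,R}

P1 drop B (D beats it: P:4>1 Q:9>0 R:10>2 S:8>3)
P2 drop S (P beats it: A:11>9 C:7>5 D:10>8 E:6>3)
P1 drop C (A beats it: P:8>0 Q:7>1 R:11>9)
P1→{A,D,E} P2→{P,Q,R}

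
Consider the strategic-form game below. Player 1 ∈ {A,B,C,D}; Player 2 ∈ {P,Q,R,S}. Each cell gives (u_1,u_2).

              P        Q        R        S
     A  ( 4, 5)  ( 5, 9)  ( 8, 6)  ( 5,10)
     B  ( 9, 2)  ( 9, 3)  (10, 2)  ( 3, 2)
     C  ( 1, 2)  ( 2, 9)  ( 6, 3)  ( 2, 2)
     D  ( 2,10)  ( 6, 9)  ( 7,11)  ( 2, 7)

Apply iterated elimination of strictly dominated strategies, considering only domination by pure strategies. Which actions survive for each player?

IESDS → P1:{A,B} P2:{Q,S}

P1 drop C (A beats it: P:4>1 Q:5>2 R:8>6 S:5>2)
P1 drop D (B beats it: P:9>2 Q:9>6 R:10>7 S:3>2)
P2 drop P (Q beats it: A:9>5 B:3>2)
P2 drop R (Q beats it: A:9>6 B:3>2)
P1→{A,B} P2→{Q,S}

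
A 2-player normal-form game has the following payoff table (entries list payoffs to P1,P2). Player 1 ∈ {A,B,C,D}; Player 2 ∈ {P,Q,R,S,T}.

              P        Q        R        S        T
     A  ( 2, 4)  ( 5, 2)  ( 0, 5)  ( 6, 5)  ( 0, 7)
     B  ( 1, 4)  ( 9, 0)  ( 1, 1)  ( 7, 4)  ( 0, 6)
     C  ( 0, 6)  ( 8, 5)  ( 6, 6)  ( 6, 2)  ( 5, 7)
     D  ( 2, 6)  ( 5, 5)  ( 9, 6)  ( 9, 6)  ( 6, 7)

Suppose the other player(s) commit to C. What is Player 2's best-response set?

u_2(P vs C) = 6
u_2(Q vs C) = 5
u_2(R vs C) = 6
u_2(S vs C) = 2
u_2(T vs C) = 7
max payoff 7 at {T}

argmax u_2 = {T}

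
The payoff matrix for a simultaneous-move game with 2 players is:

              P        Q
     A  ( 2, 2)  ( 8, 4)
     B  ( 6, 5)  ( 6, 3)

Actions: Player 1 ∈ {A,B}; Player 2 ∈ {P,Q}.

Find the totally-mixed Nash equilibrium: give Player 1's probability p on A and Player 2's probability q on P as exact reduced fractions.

P1 mixes 1/2 on A; P2 mixes 1/3 on P

P1 indiff ⇒ q·2+(1-q)·8 = q·6+(1-q)·6 ⇒ q(-4) = (1-q)(-2) ⇒ q = 1/3
P2 indiff ⇒ p·2+(1-p)·5 = p·4+(1-p)·3 ⇒ p(-2) = (1-p)(-2) ⇒ p = 1/2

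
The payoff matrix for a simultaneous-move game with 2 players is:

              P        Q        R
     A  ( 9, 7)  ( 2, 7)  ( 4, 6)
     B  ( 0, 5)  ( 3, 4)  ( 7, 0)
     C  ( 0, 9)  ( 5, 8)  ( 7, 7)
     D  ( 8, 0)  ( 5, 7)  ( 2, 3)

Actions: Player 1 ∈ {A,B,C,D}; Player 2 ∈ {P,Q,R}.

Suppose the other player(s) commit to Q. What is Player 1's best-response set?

P1 best: {C,D}

u_1(A vs Q) = 2
u_1(B vs Q) = 3
u_1(C vs Q) = 5
u_1(D vs Q) = 5
max payoff 5 at {C,D}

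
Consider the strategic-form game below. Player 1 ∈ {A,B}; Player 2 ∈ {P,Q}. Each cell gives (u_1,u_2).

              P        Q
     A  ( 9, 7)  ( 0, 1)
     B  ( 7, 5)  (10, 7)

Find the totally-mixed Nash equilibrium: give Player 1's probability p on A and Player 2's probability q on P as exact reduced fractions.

p=1/4, q=5/6

P1 indiff ⇒ q·9+(1-q)·0 = q·7+(1-q)·10 ⇒ q(2) = (1-q)(10) ⇒ q = 5/6
P2 indiff ⇒ p·7+(1-p)·5 = p·1+(1-p)·7 ⇒ p(6) = (1-p)(2) ⇒ p = 1/4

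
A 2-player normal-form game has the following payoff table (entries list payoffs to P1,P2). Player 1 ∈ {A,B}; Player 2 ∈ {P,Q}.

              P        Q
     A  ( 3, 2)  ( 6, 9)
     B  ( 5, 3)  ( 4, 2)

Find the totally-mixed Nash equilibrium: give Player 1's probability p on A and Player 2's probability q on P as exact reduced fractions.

P1 indiff ⇒ q·3+(1-q)·6 = q·5+(1-q)·4 ⇒ q(-2) = (1-q)(-2) ⇒ q = 1/2
P2 indiff ⇒ p·2+(1-p)·3 = p·9+(1-p)·2 ⇒ p(-7) = (1-p)(-1) ⇒ p = 1/8

(p,q) = (1/8, 1/2)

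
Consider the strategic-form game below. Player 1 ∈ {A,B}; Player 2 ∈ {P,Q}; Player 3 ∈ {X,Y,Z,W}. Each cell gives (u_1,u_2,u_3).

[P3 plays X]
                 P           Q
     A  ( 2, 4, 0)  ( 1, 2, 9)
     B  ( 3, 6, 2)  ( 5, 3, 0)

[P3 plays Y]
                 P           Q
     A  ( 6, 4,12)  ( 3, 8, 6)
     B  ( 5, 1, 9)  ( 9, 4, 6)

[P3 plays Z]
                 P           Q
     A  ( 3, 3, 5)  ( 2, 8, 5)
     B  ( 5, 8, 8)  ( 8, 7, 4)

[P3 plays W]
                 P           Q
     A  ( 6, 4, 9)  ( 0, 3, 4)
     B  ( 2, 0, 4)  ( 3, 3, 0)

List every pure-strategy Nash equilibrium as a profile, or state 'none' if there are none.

NE set: (B,Q,Y)

(A,P,X): not NE [P1→B gives 3>2; P3→Y gives 12>0]
(A,P,Y): not NE [P2→Q gives 8>4]
(A,P,Z): not NE [P1→B gives 5>3; P2→Q gives 8>3; P3→Y gives 12>5]
(A,P,W): not NE [P3→Y gives 12>9]
(A,Q,X): not NE [P1→B gives 5>1; P2→P gives 4>2]
(A,Q,Y): not NE [P1→B gives 9>3; P3→X gives 9>6]
(A,Q,Z): not NE [P1→B gives 8>2; P3→X gives 9>5]
(A,Q,W): not NE [P1→B gives 3>0; P2→P gives 4>3; P3→X gives 9>4]
(B,P,X): not NE [P3→Y gives 9>2]
(B,P,Y): not NE [P1→A gives 6>5; P2→Q gives 4>1]
(B,P,Z): not NE [P3→Y gives 9>8]
(B,P,W): not NE [P1→A gives 6>2; P2→Q gives 3>0; P3→Y gives 9>4]
(B,Q,X): not NE [P2→P gives 6>3; P3→Y gives 6>0]
(B,Q,Y): NE
(B,Q,Z): not NE [P2→P gives 8>7; P3→Y gives 6>4]
(B,Q,W): not NE [P3→Y gives 6>0]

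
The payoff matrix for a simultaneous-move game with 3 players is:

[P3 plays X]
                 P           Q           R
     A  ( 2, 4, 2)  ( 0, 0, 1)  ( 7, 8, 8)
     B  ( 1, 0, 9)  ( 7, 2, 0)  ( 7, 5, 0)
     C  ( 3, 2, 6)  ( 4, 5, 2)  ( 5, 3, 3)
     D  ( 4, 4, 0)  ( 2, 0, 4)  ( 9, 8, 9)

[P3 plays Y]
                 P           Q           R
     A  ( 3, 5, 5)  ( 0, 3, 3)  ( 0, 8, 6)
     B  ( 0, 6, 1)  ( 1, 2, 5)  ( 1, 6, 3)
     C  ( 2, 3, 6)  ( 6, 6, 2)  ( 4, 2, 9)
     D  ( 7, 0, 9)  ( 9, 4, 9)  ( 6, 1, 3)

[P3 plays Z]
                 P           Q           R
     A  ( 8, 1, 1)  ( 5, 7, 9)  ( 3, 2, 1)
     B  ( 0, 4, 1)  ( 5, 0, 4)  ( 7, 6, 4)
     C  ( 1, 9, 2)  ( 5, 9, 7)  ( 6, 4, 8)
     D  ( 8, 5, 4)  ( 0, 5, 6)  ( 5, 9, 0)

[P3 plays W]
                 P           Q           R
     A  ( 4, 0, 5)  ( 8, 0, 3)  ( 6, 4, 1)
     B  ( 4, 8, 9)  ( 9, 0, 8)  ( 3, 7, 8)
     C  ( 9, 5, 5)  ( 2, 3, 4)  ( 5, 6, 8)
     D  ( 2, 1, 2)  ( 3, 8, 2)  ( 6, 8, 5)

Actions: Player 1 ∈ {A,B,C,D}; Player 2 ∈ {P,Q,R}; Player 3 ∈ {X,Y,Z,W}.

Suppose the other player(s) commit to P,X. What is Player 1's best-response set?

u_1(A vs P,X) = 2
u_1(B vs P,X) = 1
u_1(C vs P,X) = 3
u_1(D vs P,X) = 4
max payoff 4 at {D}

BR_1 = {D}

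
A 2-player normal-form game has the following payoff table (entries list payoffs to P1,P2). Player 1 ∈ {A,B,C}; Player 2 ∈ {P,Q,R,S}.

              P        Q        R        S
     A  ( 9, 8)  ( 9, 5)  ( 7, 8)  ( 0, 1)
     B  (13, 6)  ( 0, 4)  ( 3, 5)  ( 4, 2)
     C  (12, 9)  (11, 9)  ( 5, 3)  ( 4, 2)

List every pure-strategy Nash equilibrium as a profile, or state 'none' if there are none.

Nash profiles: (A,R), (B,P), (C,Q)

(A,P): not NE [P1→B gives 13>9]
(A,Q): not NE [P1→C gives 11>9; P2→R gives 8>5]
(A,R): NE
(A,S): not NE [P1→C gives 4>0; P2→R gives 8>1]
(B,P): NE
(B,Q): not NE [P1→C gives 11>0; P2→P gives 6>4]
(B,R): not NE [P1→A gives 7>3; P2→P gives 6>5]
(B,S): not NE [P2→P gives 6>2]
(C,P): not NE [P1→B gives 13>12]
(C,Q): NE
(C,R): not NE [P1→A gives 7>5; P2→Q gives 9>3]
(C,S): not NE [P2→Q gives 9>2]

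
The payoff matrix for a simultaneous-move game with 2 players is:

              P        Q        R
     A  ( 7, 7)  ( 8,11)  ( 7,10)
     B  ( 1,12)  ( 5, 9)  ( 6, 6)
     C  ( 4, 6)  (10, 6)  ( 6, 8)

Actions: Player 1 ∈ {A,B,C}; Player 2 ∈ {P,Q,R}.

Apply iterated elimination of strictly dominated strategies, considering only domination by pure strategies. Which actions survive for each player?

Remaining: P1:{A,C} P2:{Q,R}

P1 drop B (A beats it: P:7>1 Q:8>5 R:7>6)
P2 drop P (R beats it: A:10>7 C:8>6)
P1→{A,C} P2→{Q,R}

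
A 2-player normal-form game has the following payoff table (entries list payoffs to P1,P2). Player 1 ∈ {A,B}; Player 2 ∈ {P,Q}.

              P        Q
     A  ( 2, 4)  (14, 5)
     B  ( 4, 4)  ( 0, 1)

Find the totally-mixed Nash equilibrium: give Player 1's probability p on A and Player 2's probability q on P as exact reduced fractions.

P1 indiff ⇒ q·2+(1-q)·14 = q·4+(1-q)·0 ⇒ q(-2) = (1-q)(-14) ⇒ q = 7/8
P2 indiff ⇒ p·4+(1-p)·4 = p·5+(1-p)·1 ⇒ p(-1) = (1-p)(-3) ⇒ p = 3/4

P1 mixes 3/4 on A; P2 mixes 7/8 on P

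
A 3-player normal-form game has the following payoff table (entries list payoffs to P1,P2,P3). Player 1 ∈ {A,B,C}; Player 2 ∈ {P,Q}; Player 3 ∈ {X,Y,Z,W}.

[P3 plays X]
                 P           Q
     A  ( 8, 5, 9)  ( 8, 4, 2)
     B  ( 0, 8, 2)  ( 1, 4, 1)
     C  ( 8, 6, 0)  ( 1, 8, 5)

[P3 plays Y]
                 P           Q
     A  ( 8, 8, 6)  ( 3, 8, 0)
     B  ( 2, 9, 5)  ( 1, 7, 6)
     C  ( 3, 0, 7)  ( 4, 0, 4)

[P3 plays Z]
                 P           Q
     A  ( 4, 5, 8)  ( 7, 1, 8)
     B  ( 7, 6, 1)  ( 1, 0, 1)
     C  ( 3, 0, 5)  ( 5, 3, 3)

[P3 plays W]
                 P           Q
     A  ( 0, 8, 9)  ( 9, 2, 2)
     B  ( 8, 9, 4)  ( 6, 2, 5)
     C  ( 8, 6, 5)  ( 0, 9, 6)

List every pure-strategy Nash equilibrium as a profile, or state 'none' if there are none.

Nash profiles: (A,P,X)

(A,P,X): NE
(A,P,Y): not NE [P3→W gives 9>6]
(A,P,Z): not NE [P1→B gives 7>4; P3→W gives 9>8]
(A,P,W): not NE [P1→C gives 8>0]
(A,Q,X): not NE [P2→P gives 5>4; P3→Z gives 8>2]
(A,Q,Y): not NE [P1→C gives 4>3; P3→Z gives 8>0]
(A,Q,Z): not NE [P2→P gives 5>1]
(A,Q,W): not NE [P2→P gives 8>2; P3→Z gives 8>2]
(B,P,X): not NE [P1→C gives 8>0; P3→Y gives 5>2]
(B,P,Y): not NE [P1→A gives 8>2]
(B,P,Z): not NE [P3→Y gives 5>1]
(B,P,W): not NE [P3→Y gives 5>4]
(B,Q,X): not NE [P1→A gives 8>1; P2→P gives 8>4; P3→Y gives 6>1]
(B,Q,Y): not NE [P1→C gives 4>1; P2→P gives 9>7]
(B,Q,Z): not NE [P1→A gives 7>1; P2→P gives 6>0; P3→Y gives 6>1]
(B,Q,W): not NE [P1→A gives 9>6; P2→P gives 9>2; P3→Y gives 6>5]
(C,P,X): not NE [P2→Q gives 8>6; P3→Y gives 7>0]
(C,P,Y): not NE [P1→A gives 8>3]
(C,P,Z): not NE [P1→B gives 7>3; P2→Q gives 3>0; P3→Y gives 7>5]
(C,P,W): not NE [P2→Q gives 9>6; P3→Y gives 7>5]
(C,Q,X): not NE [P1→A gives 8>1; P3→W gives 6>5]
(C,Q,Y): not NE [P3→W gives 6>4]
(C,Q,Z): not NE [P1→A gives 7>5; P3→W gives 6>3]
(C,Q,W): not NE [P1→A gives 9>0]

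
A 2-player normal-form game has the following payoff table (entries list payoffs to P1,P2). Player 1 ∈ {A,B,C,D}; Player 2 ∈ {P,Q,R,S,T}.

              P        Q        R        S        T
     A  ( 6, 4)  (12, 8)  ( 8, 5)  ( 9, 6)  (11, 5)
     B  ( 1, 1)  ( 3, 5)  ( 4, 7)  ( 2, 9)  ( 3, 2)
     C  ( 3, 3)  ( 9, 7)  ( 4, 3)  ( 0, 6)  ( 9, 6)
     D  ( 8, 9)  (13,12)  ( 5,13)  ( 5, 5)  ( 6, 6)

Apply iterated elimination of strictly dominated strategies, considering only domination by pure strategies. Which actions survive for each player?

Remaining: P1:{A,D} P2:{Q,R}

P1 drop B (A beats it: P:6>1 Q:12>3 R:8>4 S:9>2 T:11>3)
P1 drop C (A beats it: P:6>3 Q:12>9 R:8>4 S:9>0 T:11>9)
P2 drop P (Q beats it: A:8>4 D:12>9)
P2 drop S (Q beats it: A:8>6 D:12>5)
P2 drop T (Q beats it: A:8>5 D:12>6)
P1→{A,D} P2→{Q,R}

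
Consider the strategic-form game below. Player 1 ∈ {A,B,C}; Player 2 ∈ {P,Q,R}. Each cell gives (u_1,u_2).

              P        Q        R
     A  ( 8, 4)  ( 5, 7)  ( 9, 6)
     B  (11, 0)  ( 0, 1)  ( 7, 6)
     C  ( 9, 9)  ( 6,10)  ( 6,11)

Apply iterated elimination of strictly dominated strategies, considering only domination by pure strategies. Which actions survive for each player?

P2 drop P (Q beats it: A:7>4 B:1>0 C:10>9)
P1 drop B (A beats it: Q:5>0 R:9>7)
P1→{A,C} P2→{Q,R}

Survivors P1:{A,C} P2:{Q,R}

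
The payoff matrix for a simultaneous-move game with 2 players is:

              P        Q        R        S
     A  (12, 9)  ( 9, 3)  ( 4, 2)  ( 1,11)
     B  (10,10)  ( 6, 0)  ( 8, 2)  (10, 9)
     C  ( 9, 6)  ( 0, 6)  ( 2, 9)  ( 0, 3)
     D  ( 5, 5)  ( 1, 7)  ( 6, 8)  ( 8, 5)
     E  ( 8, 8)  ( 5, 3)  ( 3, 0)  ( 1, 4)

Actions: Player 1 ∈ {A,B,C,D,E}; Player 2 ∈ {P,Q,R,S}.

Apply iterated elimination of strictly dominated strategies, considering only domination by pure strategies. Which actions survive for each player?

P1 drop C (A beats it: P:12>9 Q:9>0 R:4>2 S:1>0)
P1 drop D (B beats it: P:10>5 Q:6>1 R:8>6 S:10>8)
P1 drop E (B beats it: P:10>8 Q:6>5 R:8>3 S:10>1)
P2 drop Q (P beats it: A:9>3 B:10>0)
P2 drop R (P beats it: A:9>2 B:10>2)
P1→{A,B} P2→{P,S}

Survivors P1:{A,B} P2:{P,S}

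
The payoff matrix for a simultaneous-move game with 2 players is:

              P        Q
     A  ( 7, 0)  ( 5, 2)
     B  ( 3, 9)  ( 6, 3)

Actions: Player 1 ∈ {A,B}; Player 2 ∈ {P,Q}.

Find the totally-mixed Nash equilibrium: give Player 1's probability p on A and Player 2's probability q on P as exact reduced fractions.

P1 mixes 3/4 on A; P2 mixes 1/5 on P

P1 indiff ⇒ q·7+(1-q)·5 = q·3+(1-q)·6 ⇒ q(4) = (1-q)(1) ⇒ q = 1/5
P2 indiff ⇒ p·0+(1-p)·9 = p·2+(1-p)·3 ⇒ p(-2) = (1-p)(-6) ⇒ p = 3/4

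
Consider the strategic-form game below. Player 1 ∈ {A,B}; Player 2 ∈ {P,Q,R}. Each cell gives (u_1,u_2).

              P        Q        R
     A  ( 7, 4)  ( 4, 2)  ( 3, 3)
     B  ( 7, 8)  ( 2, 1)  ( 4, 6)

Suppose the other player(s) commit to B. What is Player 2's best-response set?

u_2(P vs B) = 8
u_2(Q vs B) = 1
u_2(R vs B) = 6
max payoff 8 at {P}

P2 best: {P}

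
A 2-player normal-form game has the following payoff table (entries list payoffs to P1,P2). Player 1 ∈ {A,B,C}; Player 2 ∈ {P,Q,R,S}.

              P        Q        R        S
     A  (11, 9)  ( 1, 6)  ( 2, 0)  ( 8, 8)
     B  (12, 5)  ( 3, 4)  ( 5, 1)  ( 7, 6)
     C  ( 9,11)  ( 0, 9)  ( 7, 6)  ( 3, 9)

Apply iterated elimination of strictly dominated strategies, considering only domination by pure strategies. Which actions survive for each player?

P2 drop Q (P beats it: A:9>6 B:5>4 C:11>9)
P2 drop R (P beats it: A:9>0 B:5>1 C:11>6)
P1 drop C (A beats it: P:11>9 S:8>3)
P1→{A,B} P2→{P,S}

Remaining: P1:{A,B} P2:{P,S}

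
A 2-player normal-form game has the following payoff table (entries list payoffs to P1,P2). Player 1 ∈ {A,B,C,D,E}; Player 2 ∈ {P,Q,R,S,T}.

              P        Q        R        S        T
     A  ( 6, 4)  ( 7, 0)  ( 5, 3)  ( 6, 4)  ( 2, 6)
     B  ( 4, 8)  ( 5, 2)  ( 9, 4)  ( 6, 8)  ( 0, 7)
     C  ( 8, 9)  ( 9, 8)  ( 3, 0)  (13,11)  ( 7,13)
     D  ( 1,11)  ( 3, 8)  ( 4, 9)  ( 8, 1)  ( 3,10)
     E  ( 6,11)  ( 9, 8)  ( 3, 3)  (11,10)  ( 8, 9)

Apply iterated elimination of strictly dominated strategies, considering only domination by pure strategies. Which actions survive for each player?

P2 drop Q (P beats it: A:4>0 B:8>2 C:9>8 D:11>8 E:11>8)
P2 drop R (P beats it: A:4>3 B:8>4 C:9>0 D:11>9 E:11>3)
P1 drop A (C beats it: P:8>6 S:13>6 T:7>2)
P1 drop B (C beats it: P:8>4 S:13>6 T:7>0)
P1 drop D (C beats it: P:8>1 S:13>8 T:7>3)
P1→{C,E} P2→{P,S,T}

IESDS → P1:{C,E} P2:{P,S,T}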